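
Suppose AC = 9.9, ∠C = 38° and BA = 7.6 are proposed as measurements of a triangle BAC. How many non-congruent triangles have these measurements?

2

AC·sin C = 9.9·sin(38°) ≈ 6.095.
Since AC sin C < BA < AC (6.095 < 7.6 < 9.9), two triangles exist.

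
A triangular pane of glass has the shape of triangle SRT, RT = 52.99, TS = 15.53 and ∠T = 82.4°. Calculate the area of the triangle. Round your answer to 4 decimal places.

407.8528

Area = ½·RT·TS·sin T ≈ 407.85.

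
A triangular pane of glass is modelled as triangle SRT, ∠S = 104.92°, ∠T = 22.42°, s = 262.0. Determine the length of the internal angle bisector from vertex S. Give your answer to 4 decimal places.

t_S ≈ 85.1655

The third angle is ∠R = 180° − ∠T − ∠S = 52.66°.
Law of sines: r = s·sin R/sin S ≈ 215.57.
Law of sines: t = s·sin T/sin S ≈ 103.41.
The bisector from S has length 2·r·t·cos(∠S/2)/(r+t) ≈ 85.166.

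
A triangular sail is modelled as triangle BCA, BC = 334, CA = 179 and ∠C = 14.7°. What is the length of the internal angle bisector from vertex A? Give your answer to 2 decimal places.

45.42

By the law of cosines, AB² = BC² + CA² − 2·BC·CA·cos C = 27939, so AB ≈ 167.15.
Law of cosines again: cos A = (CA² + AB² − BC²)/(2·CA·AB) ≈ -0.86191, so ∠A ≈ 149.53°.
The bisector from A has length 2·CA·AB·cos(∠A/2)/(CA+AB) ≈ 45.425.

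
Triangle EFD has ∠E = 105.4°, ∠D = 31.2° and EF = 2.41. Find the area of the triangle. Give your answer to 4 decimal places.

The third angle is ∠F = 180° − ∠D − ∠E = 43.40°.
Law of sines: FD = EF·sin E/sin D ≈ 4.4852.
Law of sines: DE = EF·sin F/sin D ≈ 3.1965.
Area = ½·EF·FD·sin F ≈ 3.7135.

area ≈ 3.7135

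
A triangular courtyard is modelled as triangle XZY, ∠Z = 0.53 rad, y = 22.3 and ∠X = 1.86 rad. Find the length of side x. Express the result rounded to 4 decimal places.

31.3032

The third angle is ∠Y = π − ∠X − ∠Z = 0.752 rad.
Law of sines: x = y·sin X/sin Y ≈ 31.303.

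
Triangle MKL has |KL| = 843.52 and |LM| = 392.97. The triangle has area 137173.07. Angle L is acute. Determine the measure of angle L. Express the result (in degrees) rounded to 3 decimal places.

From area = ½·|KL|·|LM|·sin L, we get sin L = 2·area/(|KL|·|LM|) ≈ 0.82764.
Taking the acute solution, ∠L ≈ 55.86°.

55.858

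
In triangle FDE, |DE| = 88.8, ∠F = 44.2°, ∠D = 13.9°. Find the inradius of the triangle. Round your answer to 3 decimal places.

The third angle is ∠E = 180° − ∠F − ∠D = 121.90°.
Law of sines: |EF| = |DE|·sin D/sin F ≈ 30.599.
Law of sines: |FD| = |DE|·sin E/sin F ≈ 108.14.
Area = ½·|DE|·|EF|·sin E ≈ 1153.4.
Semiperimeter s = (88.8+30.599+108.14)/2 = 113.77.
Inradius = area/s = 1153.4/113.77 ≈ 10.138.

10.138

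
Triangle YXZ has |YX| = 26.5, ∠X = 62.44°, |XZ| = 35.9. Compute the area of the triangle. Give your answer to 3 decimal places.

Area = ½·|YX|·|XZ|·sin X ≈ 421.7.

421.699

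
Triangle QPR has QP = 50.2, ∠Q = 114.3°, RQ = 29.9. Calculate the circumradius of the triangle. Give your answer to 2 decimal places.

37.41

By the law of cosines, PR² = RQ² + QP² − 2·RQ·QP·cos Q = 4649.4, so PR ≈ 68.187.
Area = ½·RQ·QP·sin Q ≈ 684.
Circumradius = PR/(2 sin Q) ≈ 37.407.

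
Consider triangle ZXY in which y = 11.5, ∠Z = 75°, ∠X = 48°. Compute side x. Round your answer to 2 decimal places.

10.19

The third angle is ∠Y = 180° − ∠Z − ∠X = 57.00°.
Law of sines: x = y·sin X/sin Y ≈ 10.19.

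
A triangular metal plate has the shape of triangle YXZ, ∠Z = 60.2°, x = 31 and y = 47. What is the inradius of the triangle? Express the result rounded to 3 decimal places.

10.581

By the law of cosines, z² = y² + x² − 2·y·x·cos Z = 1721.8, so z ≈ 41.495.
Area = ½·y·x·sin Z ≈ 632.17.
Semiperimeter s = (47+31+41.495)/2 = 59.747.
Inradius = area/s = 632.17/59.747 ≈ 10.581.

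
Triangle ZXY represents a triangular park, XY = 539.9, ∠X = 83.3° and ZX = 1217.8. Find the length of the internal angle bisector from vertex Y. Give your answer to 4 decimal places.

614.2529

By the law of cosines, YZ² = ZX² + XY² − 2·ZX·XY·cos X = 1.6211e+06, so YZ ≈ 1273.2.
Law of cosines again: cos Y = (XY² + YZ² − ZX²)/(2·XY·YZ) ≈ 0.31245, so ∠Y ≈ 71.79°.
The bisector from Y has length 2·XY·YZ·cos(∠Y/2)/(XY+YZ) ≈ 614.25.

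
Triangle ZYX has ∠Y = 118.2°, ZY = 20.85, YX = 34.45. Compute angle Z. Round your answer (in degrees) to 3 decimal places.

By the law of cosines, XZ² = ZY² + YX² − 2·ZY·YX·cos Y = 2300.4, so XZ ≈ 47.962.
Law of cosines again: cos Z = (XZ² + ZY² − YX²)/(2·XZ·ZY) ≈ 0.77414, so ∠Z ≈ 39.27°.

∠Z ≈ 39.273°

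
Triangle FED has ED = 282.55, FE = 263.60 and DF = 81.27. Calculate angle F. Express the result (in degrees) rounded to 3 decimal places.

∠F ≈ 95.014°

By the law of cosines, cos F = (DF² + FE² − ED²) / (2·DF·FE) ≈ -0.08740, so ∠F ≈ 95.01°.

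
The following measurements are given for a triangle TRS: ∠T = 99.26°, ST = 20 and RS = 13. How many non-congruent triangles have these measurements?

ST·sin T = 20·sin(99.26°) ≈ 19.74.
Since ∠T is not acute, a triangle exists only if RS > ST; here RS ≤ ST, so there is no triangle.

0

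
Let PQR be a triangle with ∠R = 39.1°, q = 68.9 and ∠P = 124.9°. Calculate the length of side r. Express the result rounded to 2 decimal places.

The third angle is ∠Q = 180° − ∠R − ∠P = 16.00°.
Law of sines: r = q·sin R/sin Q ≈ 157.65.

157.65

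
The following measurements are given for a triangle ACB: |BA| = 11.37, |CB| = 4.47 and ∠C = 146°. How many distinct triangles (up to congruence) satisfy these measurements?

|CB|·sin C = 4.47·sin(146°) ≈ 2.5.
Since ∠C is not acute, a triangle exists only if |BA| > |CB|; here |BA| > |CB|, so there is exactly one triangle.

1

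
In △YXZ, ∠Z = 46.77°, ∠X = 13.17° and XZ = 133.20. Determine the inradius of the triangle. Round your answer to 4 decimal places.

12.1365

The third angle is ∠Y = 180° − ∠X − ∠Z = 120.06°.
Law of sines: ZY = XZ·sin X/sin Y ≈ 35.065.
Law of sines: YX = XZ·sin Z/sin Y ≈ 112.13.
Area = ½·XZ·ZY·sin Z ≈ 1701.5.
Semiperimeter s = (133.2+35.065+112.13)/2 = 140.2.
Inradius = area/s = 1701.5/140.2 ≈ 12.137.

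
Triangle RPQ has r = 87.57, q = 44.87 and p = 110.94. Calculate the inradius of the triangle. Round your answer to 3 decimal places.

15.217

Semiperimeter s = (87.57 + 110.94 + 44.87)/2 = 121.69.
Heron's formula: area = √(121.69·34.12·10.75·76.82) ≈ 1851.7.
Inradius = area/s = 1851.7/121.69 ≈ 15.217.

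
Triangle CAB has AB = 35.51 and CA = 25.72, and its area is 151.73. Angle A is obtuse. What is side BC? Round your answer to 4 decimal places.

60.3766

From area = ½·CA·AB·sin A, we get sin A = 2·area/(CA·AB) ≈ 0.33226.
Taking the obtuse solution, ∠A ≈ 160.59°.
Law of cosines then gives BC ≈ 60.377.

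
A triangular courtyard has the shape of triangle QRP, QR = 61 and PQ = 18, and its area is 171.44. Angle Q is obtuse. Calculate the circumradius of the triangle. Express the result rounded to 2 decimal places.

125.37

From area = ½·PQ·QR·sin Q, we get sin Q = 2·area/(PQ·QR) ≈ 0.31228.
Taking the obtuse solution, ∠Q ≈ 161.80°.
Law of cosines then gives RP ≈ 78.302.
Circumradius = RP/(2 sin Q) ≈ 125.37.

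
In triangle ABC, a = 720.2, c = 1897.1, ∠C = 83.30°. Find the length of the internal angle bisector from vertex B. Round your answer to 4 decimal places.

Law of sines: sin A = a·sin C/c ≈ 0.37704.
Since c ≥ a, only the acute value applies: ∠A ≈ 22.15°.
Then ∠B = 180° − ∠C − ∠A ≈ 74.55°.
Law of sines gives b = c·sin B/sin C ≈ 1841.1.
The bisector from B has length 2·c·a·cos(∠B/2)/(c+a) ≈ 830.79.

830.7896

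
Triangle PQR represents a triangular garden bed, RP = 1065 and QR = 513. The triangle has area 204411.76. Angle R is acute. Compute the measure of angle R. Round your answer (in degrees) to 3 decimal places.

48.442

From area = ½·QR·RP·sin R, we get sin R = 2·area/(QR·RP) ≈ 0.74829.
Taking the acute solution, ∠R ≈ 48.44°.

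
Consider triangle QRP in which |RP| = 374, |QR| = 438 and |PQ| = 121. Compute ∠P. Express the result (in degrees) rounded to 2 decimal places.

114.36

By the law of cosines, cos P = (|RP|² + |PQ|² − |QR|²) / (2·|RP|·|PQ|) ≈ -0.41242, so ∠P ≈ 114.36°.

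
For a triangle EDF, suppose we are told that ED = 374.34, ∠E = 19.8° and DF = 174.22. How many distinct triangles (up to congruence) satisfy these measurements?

2

ED·sin E = 374.34·sin(19.8°) ≈ 126.8.
Since ED sin E < DF < ED (126.8 < 174.22 < 374.34), two triangles exist.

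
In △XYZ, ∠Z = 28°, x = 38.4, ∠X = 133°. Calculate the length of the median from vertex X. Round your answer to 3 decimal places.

The third angle is ∠Y = 180° − ∠Z − ∠X = 19.00°.
Law of sines: y = x·sin Y/sin X ≈ 17.094.
Law of sines: z = x·sin Z/sin X ≈ 24.65.
Median from X: ½√(2·y² + 2·z² − x²) ≈ 9.015.

9.015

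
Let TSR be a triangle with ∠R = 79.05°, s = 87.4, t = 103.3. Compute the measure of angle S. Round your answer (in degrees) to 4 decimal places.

∠S ≈ 44.7046°

By the law of cosines, r² = t² + s² − 2·t·s·cos R = 14880, so r ≈ 121.98.
Law of cosines again: cos S = (r² + t² − s²)/(2·r·t) ≈ 0.71074, so ∠S ≈ 44.70°.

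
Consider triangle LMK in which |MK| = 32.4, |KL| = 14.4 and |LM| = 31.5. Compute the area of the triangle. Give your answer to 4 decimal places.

Semiperimeter s = (32.4 + 14.4 + 31.5)/2 = 39.15.
Heron's formula: area = √(39.15·6.75·24.75·7.65) ≈ 223.68.

area ≈ 223.6846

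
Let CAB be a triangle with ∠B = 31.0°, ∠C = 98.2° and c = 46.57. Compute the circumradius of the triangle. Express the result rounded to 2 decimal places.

R ≈ 23.53

The third angle is ∠A = 180° − ∠B − ∠C = 50.80°.
Law of sines: a = c·sin A/sin C ≈ 36.462.
Law of sines: b = c·sin B/sin C ≈ 24.233.
Circumradius = c/(2 sin C) ≈ 23.526.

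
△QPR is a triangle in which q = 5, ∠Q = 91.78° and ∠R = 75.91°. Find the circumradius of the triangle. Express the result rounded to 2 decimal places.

2.50

The third angle is ∠P = 180° − ∠R − ∠Q = 12.31°.
Law of sines: p = q·sin P/sin Q ≈ 1.0665.
Law of sines: r = q·sin R/sin Q ≈ 4.8519.
Circumradius = q/(2 sin Q) ≈ 2.5012.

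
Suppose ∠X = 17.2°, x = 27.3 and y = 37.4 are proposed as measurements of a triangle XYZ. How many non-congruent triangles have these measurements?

y·sin X = 37.4·sin(17.2°) ≈ 11.06.
Since y sin X < x < y (11.06 < 27.3 < 37.4), two triangles exist.

2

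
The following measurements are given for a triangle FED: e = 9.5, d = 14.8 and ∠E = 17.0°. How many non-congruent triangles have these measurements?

2

d·sin E = 14.8·sin(17.0°) ≈ 4.327.
Since d sin E < e < d (4.327 < 9.5 < 14.8), two triangles exist.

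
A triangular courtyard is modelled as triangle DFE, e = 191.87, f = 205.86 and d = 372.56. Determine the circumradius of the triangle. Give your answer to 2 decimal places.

By the law of cosines, cos D = (f² + e² − d²) / (2·f·e) ≈ -0.75457, so ∠D ≈ 138.99°.
Circumradius = d/(2 sin D) ≈ 283.87.

283.87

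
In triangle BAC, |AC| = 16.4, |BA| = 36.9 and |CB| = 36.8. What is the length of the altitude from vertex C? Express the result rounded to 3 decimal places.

15.967

Semiperimeter s = (16.4 + 36.8 + 36.9)/2 = 45.05.
Heron's formula: area = √(45.05·28.65·8.25·8.15) ≈ 294.59.
The altitude from C has length 2·area/|BA| ≈ 15.967.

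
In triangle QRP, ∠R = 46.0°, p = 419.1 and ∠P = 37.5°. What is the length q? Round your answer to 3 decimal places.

The third angle is ∠Q = 180° − ∠R − ∠P = 96.50°.
Law of sines: q = p·sin Q/sin P ≈ 684.02.

684.022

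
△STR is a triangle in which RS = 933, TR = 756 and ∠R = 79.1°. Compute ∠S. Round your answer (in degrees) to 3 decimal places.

By the law of cosines, ST² = TR² + RS² − 2·TR·RS·cos R = 1.1753e+06, so ST ≈ 1084.1.
Law of cosines again: cos S = (RS² + ST² − TR²)/(2·RS·ST) ≈ 0.72876, so ∠S ≈ 43.22°.

∠S ≈ 43.218°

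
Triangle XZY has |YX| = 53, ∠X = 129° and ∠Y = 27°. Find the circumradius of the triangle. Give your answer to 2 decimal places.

The third angle is ∠Z = 180° − ∠Y − ∠X = 24.00°.
Law of sines: |ZY| = |YX|·sin X/sin Z ≈ 101.27.
Law of sines: |XZ| = |YX|·sin Y/sin Z ≈ 59.157.
Circumradius = |YX|/(2 sin Z) ≈ 65.153.

R ≈ 65.15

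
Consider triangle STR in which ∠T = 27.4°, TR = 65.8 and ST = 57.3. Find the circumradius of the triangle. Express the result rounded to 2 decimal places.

By the law of cosines, RS² = ST² + TR² − 2·ST·TR·cos T = 918.2, so RS ≈ 30.302.
Area = ½·ST·TR·sin T ≈ 867.55.
Circumradius = RS/(2 sin T) ≈ 32.922.

32.92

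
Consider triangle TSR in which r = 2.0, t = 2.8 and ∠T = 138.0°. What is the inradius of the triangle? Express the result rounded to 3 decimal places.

0.226

Law of sines: sin R = r·sin T/t ≈ 0.47795.
Since t ≥ r, only the acute value applies: ∠R ≈ 28.55°.
Then ∠S = 180° − ∠T − ∠R ≈ 13.45°.
Law of sines gives s = t·sin S/sin T ≈ 0.97319.
Area = ½·t·r·sin S ≈ 0.65119.
Semiperimeter p = (2.8+0.97319+2)/2 = 2.8866.
Inradius = area/p = 0.65119/2.8866 ≈ 0.22559.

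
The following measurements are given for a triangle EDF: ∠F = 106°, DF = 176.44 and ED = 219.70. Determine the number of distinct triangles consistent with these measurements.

DF·sin F = 176.44·sin(106°) ≈ 169.6.
Since ∠F is not acute, a triangle exists only if ED > DF; here ED > DF, so there is exactly one triangle.

1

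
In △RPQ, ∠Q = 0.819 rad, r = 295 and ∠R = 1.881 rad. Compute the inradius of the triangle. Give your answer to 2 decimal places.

The third angle is ∠P = π − ∠Q − ∠R = 0.442 rad.
Law of sines: p = r·sin P/sin R ≈ 132.4.
Law of sines: q = r·sin Q/sin R ≈ 226.29.
Area = ½·r·p·sin Q ≈ 14265.
Semiperimeter s = (295+132.4+226.29)/2 = 326.84.
Inradius = area/s = 14265/326.84 ≈ 43.644.

43.64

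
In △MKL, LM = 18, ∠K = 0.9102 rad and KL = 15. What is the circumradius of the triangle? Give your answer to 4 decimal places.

11.3978

Law of sines: sin M = KL·sin K/LM ≈ 0.65802.
Since LM ≥ KL, only the acute value applies: ∠M ≈ 0.7182 rad.
Then ∠L = π − ∠K − ∠M ≈ 1.5132 rad.
Law of sines gives MK = LM·sin L/sin K ≈ 22.758.
Circumradius = LM/(2 sin K) ≈ 11.398.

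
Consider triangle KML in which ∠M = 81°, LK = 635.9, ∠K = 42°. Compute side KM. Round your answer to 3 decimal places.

539.958

The third angle is ∠L = 180° − ∠K − ∠M = 57.00°.
Law of sines: KM = LK·sin L/sin M ≈ 539.96.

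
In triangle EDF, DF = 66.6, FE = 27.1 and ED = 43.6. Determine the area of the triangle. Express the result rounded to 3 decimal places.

Semiperimeter s = (66.6 + 27.1 + 43.6)/2 = 68.65.
Heron's formula: area = √(68.65·2.05·41.55·25.05) ≈ 382.72.

area ≈ 382.725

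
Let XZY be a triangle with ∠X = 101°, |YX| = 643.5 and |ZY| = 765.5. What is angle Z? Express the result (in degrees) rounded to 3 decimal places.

Law of sines: sin Z = |YX|·sin X/|ZY| ≈ 0.82518.
Since |ZY| ≥ |YX|, only the acute value applies: ∠Z ≈ 55.61°.
Then ∠Y = 180° − ∠X − ∠Z ≈ 23.39°.

∠Z ≈ 55.607°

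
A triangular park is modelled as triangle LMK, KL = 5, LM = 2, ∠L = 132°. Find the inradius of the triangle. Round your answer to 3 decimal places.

By the law of cosines, MK² = KL² + LM² − 2·KL·LM·cos L = 42.383, so MK ≈ 6.5102.
Area = ½·KL·LM·sin L ≈ 3.7157.
Semiperimeter s = (6.5102+5+2)/2 = 6.7551.
Inradius = area/s = 3.7157/6.7551 ≈ 0.55006.

0.550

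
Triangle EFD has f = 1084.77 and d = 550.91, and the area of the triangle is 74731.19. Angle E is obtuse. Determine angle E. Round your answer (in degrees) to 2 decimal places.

From area = ½·f·d·sin E, we get sin E = 2·area/(f·d) ≈ 0.25010.
Taking the obtuse solution, ∠E ≈ 165.52°.

∠E ≈ 165.52°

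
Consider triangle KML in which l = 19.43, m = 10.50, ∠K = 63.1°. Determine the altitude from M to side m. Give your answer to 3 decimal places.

h_M ≈ 17.328

By the law of cosines, k² = m² + l² − 2·m·l·cos K = 303.17, so k ≈ 17.412.
Area = ½·m·l·sin K ≈ 90.97.
The altitude from M has length 2·area/m ≈ 17.328.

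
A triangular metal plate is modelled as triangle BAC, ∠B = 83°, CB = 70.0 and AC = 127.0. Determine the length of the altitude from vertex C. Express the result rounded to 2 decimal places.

69.48

Law of sines: sin A = CB·sin B/AC ≈ 0.54707.
Since AC ≥ CB, only the acute value applies: ∠A ≈ 33.17°.
Then ∠C = 180° − ∠B − ∠A ≈ 63.83°.
Law of sines gives BA = AC·sin C/sin B ≈ 114.84.
Area = ½·AC·CB·sin C ≈ 3989.5.
The altitude from C has length 2·area/BA ≈ 69.478.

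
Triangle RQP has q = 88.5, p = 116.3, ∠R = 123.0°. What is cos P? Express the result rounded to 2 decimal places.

0.84

By the law of cosines, r² = q² + p² − 2·q·p·cos R = 32569, so r ≈ 180.47.
Law of cosines again: cos P = (r² + q² − p²)/(2·r·q) ≈ 0.84137, so ∠P ≈ 32.72°.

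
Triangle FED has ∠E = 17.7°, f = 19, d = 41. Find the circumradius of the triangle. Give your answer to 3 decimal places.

38.839

By the law of cosines, e² = d² + f² − 2·d·f·cos E = 557.75, so e ≈ 23.617.
Area = ½·d·f·sin E ≈ 118.42.
Circumradius = e/(2 sin E) ≈ 38.839.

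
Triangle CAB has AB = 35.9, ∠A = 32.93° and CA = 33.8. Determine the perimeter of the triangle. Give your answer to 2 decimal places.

89.56

By the law of cosines, BC² = CA² + AB² − 2·CA·AB·cos A = 394.32, so BC ≈ 19.857.
Semiperimeter s = (35.9+19.857+33.8)/2 = 44.779.
Perimeter = 35.9 + 19.857 + 33.8 = 89.557.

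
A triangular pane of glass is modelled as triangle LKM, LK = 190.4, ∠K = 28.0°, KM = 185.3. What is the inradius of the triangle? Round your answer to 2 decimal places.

By the law of cosines, ML² = LK² + KM² − 2·LK·KM·cos K = 8285.5, so ML ≈ 91.025.
Area = ½·LK·KM·sin K ≈ 8281.7.
Semiperimeter s = (185.3+91.025+190.4)/2 = 233.36.
Inradius = area/s = 8281.7/233.36 ≈ 35.489.

35.49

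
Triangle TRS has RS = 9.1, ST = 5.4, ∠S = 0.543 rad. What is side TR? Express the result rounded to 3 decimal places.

5.275

By the law of cosines, TR² = RS² + ST² − 2·RS·ST·cos S = 27.826, so TR ≈ 5.2751.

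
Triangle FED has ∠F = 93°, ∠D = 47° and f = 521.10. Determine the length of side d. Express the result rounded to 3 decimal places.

The third angle is ∠E = 180° − ∠D − ∠F = 40.00°.
Law of sines: d = f·sin D/sin F ≈ 381.63.

381.631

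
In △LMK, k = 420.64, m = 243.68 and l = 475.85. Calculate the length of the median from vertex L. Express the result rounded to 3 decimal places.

Median from L: ½√(2·m² + 2·k² − l²) ≈ 248.09.

m_L ≈ 248.094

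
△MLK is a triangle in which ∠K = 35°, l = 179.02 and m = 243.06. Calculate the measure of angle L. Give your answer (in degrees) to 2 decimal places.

46.80

By the law of cosines, k² = m² + l² − 2·m·l·cos K = 19839, so k ≈ 140.85.
Law of cosines again: cos L = (k² + m² − l²)/(2·k·m) ≈ 0.68451, so ∠L ≈ 46.80°.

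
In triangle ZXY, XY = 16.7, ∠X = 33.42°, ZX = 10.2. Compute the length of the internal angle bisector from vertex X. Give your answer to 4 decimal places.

12.1299

By the law of cosines, YZ² = ZX² + XY² − 2·ZX·XY·cos X = 98.58, so YZ ≈ 9.9287.
The bisector from X has length 2·ZX·XY·cos(∠X/2)/(ZX+XY) ≈ 12.13.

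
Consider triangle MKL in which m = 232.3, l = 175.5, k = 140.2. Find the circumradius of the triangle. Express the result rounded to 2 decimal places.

116.45

By the law of cosines, cos M = (k² + l² − m²) / (2·k·l) ≈ -0.07127, so ∠M ≈ 94.09°.
Circumradius = m/(2 sin M) ≈ 116.45.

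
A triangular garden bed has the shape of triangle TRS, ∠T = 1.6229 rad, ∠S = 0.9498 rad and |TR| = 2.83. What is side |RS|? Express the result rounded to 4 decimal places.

3.4749

The third angle is ∠R = π − ∠S − ∠T = 0.5689 rad.
Law of sines: |RS| = |TR|·sin T/sin S ≈ 3.4749.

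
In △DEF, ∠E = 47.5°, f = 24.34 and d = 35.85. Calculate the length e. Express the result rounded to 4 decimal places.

26.4317

By the law of cosines, e² = f² + d² − 2·f·d·cos E = 698.63, so e ≈ 26.432.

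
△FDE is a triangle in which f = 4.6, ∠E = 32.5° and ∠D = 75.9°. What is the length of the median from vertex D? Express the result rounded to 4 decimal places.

2.9061

The third angle is ∠F = 180° − ∠D − ∠E = 71.60°.
Law of sines: d = f·sin D/sin F ≈ 4.7018.
Law of sines: e = f·sin E/sin F ≈ 2.6047.
Median from D: ½√(2·e² + 2·f² − d²) ≈ 2.9061.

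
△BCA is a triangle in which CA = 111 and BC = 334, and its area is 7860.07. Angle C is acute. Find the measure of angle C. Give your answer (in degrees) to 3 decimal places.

∠C ≈ 25.089°

From area = ½·BC·CA·sin C, we get sin C = 2·area/(BC·CA) ≈ 0.42402.
Taking the acute solution, ∠C ≈ 25.09°.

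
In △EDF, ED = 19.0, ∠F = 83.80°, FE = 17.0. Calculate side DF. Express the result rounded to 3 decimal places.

10.518

Law of sines: sin D = FE·sin F/ED ≈ 0.88950.
Since ED ≥ FE, only the acute value applies: ∠D ≈ 62.81°.
Then ∠E = 180° − ∠F − ∠D ≈ 33.39°.
Law of sines gives DF = ED·sin E/sin F ≈ 10.518.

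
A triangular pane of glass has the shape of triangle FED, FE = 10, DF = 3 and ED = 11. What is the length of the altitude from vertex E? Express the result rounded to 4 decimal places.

9.7980

Semiperimeter s = (11 + 3 + 10)/2 = 12.
Heron's formula: area = √(12·1·9·2) ≈ 14.697.
The altitude from E has length 2·area/DF ≈ 9.798.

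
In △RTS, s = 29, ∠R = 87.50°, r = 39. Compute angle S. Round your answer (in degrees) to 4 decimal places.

∠S ≈ 47.9775°

Law of sines: sin S = s·sin R/r ≈ 0.74288.
Since r ≥ s, only the acute value applies: ∠S ≈ 47.98°.
Then ∠T = 180° − ∠R − ∠S ≈ 44.52°.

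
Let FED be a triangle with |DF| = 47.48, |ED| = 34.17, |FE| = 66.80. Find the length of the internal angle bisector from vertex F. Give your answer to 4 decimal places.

By the law of cosines, cos F = (|DF|² + |FE|² − |ED|²) / (2·|DF|·|FE|) ≈ 0.87478, so ∠F ≈ 28.98°.
The bisector from F has length 2·|DF|·|FE|·cos(∠F/2)/(|DF|+|FE|) ≈ 53.741.

53.7411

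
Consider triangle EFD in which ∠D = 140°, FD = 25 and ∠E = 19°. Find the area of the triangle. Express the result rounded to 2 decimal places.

The third angle is ∠F = 180° − ∠D − ∠E = 21.00°.
Law of sines: DE = FD·sin F/sin E ≈ 27.519.
Law of sines: EF = FD·sin D/sin E ≈ 49.359.
Area = ½·FD·DE·sin D ≈ 221.11.

area ≈ 221.11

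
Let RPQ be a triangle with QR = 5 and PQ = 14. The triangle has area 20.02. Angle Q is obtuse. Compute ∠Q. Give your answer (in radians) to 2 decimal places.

From area = ½·PQ·QR·sin Q, we get sin Q = 2·area/(PQ·QR) ≈ 0.57200.
Taking the obtuse solution, ∠Q ≈ 2.533 rad.

2.53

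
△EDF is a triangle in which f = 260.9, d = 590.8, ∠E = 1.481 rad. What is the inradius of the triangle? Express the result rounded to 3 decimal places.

By the law of cosines, e² = d² + f² − 2·d·f·cos E = 3.8947e+05, so e ≈ 624.07.
Area = ½·d·f·sin E ≈ 76759.
Semiperimeter s = (624.07+590.8+260.9)/2 = 737.89.
Inradius = area/s = 76759/737.89 ≈ 104.03.

r ≈ 104.026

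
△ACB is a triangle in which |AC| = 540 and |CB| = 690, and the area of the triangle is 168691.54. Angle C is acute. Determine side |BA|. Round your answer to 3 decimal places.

From area = ½·|AC|·|CB|·sin C, we get sin C = 2·area/(|AC|·|CB|) ≈ 0.90548.
Taking the acute solution, ∠C ≈ 64.89°.
Law of cosines then gives |BA| ≈ 671.9.

671.901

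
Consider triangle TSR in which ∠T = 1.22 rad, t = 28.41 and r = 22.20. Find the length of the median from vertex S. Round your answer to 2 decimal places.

Law of sines: sin R = r·sin T/t ≈ 0.73383.
Since t ≥ r, only the acute value applies: ∠R ≈ 0.824 rad.
Then ∠S = π − ∠T − ∠R ≈ 1.098 rad.
Law of sines gives s = t·sin S/sin T ≈ 26.929.
Median from S: ½√(2·r² + 2·t² − s²) ≈ 21.649.

21.65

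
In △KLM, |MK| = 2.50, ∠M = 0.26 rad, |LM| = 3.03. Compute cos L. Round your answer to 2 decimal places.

cos L ≈ 0.69

By the law of cosines, |KL|² = |LM|² + |MK|² − 2·|LM|·|MK|·cos M = 0.79009, so |KL| ≈ 0.88887.
Law of cosines again: cos L = (|KL|² + |LM|² − |MK|²)/(2·|KL|·|LM|) ≈ 0.69079, so ∠L ≈ 0.808 rad.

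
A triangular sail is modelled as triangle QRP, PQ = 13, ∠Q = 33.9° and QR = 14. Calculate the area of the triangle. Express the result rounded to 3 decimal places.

area ≈ 50.755

Area = ½·PQ·QR·sin Q ≈ 50.755.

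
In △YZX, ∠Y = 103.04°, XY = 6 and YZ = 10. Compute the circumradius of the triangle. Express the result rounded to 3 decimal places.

By the law of cosines, ZX² = XY² + YZ² − 2·XY·YZ·cos Y = 163.08, so ZX ≈ 12.77.
Area = ½·XY·YZ·sin Y ≈ 29.226.
Circumradius = ZX/(2 sin Y) ≈ 6.5541.

R ≈ 6.554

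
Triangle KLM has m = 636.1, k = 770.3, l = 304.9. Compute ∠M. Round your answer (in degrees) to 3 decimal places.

By the law of cosines, cos M = (k² + l² − m²) / (2·k·l) ≈ 0.59971, so ∠M ≈ 53.15°.

∠M ≈ 53.151°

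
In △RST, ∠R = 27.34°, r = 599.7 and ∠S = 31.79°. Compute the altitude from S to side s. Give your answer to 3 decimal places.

The third angle is ∠T = 180° − ∠R − ∠S = 120.87°.
Law of sines: s = r·sin S/sin R ≈ 687.89.
Law of sines: t = r·sin T/sin R ≈ 1120.8.
Area = ½·r·s·sin T ≈ 1.7704e+05.
The altitude from S has length 2·area/s ≈ 514.74.

h_S ≈ 514.743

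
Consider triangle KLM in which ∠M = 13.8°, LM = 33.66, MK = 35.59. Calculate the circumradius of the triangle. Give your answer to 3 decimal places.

By the law of cosines, KL² = LM² + MK² − 2·LM·MK·cos M = 72.885, so KL ≈ 8.5373.
Area = ½·LM·MK·sin M ≈ 142.88.
Circumradius = KL/(2 sin M) ≈ 17.895.

17.895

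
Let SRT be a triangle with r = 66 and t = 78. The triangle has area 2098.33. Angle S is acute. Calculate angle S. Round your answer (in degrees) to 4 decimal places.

From area = ½·r·t·sin S, we get sin S = 2·area/(r·t) ≈ 0.81520.
Taking the acute solution, ∠S ≈ 54.61°.

∠S ≈ 54.6073°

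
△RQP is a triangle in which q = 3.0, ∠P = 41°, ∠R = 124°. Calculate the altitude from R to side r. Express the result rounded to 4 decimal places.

1.9682

The third angle is ∠Q = 180° − ∠P − ∠R = 15.00°.
Law of sines: r = q·sin R/sin Q ≈ 9.6095.
Law of sines: p = q·sin P/sin Q ≈ 7.6045.
Area = ½·q·r·sin P ≈ 9.4566.
The altitude from R has length 2·area/r ≈ 1.9682.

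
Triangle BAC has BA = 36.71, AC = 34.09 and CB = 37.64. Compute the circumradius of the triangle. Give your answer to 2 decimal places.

20.92

By the law of cosines, cos B = (CB² + BA² − AC²) / (2·CB·BA) ≈ 0.57979, so ∠B ≈ 54.56°.
Circumradius = AC/(2 sin B) ≈ 20.92.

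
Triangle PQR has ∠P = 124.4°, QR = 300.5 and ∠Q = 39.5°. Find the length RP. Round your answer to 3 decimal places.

231.655

The third angle is ∠R = 180° − ∠P − ∠Q = 16.10°.
Law of sines: RP = QR·sin Q/sin P ≈ 231.65.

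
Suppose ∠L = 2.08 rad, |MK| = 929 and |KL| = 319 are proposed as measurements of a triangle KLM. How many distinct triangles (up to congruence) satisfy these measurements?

1

|KL|·sin L = 319·sin(2.08 rad) ≈ 278.5.
Since ∠L is not acute, a triangle exists only if |MK| > |KL|; here |MK| > |KL|, so there is exactly one triangle.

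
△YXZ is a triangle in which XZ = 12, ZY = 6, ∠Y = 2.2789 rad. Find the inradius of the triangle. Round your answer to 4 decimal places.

r ≈ 1.3020

Law of sines: sin X = ZY·sin Y/XZ ≈ 0.37980.
Since XZ ≥ ZY, only the acute value applies: ∠X ≈ 0.3896 rad.
Then ∠Z = π − ∠Y − ∠X ≈ 0.4731 rad.
Law of sines gives YX = XZ·sin Z/sin Y ≈ 7.1985.
Area = ½·XZ·ZY·sin Z ≈ 16.404.
Semiperimeter s = (12+6+7.1985)/2 = 12.599.
Inradius = area/s = 16.404/12.599 ≈ 1.302.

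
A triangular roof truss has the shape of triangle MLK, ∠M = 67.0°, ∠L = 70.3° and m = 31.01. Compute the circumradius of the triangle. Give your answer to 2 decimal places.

The third angle is ∠K = 180° − ∠M − ∠L = 42.70°.
Law of sines: l = m·sin L/sin M ≈ 31.716.
Law of sines: k = m·sin K/sin M ≈ 22.846.
Circumradius = m/(2 sin M) ≈ 16.844.

R ≈ 16.84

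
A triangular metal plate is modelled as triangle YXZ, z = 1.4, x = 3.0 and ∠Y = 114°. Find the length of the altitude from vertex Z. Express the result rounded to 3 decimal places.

By the law of cosines, y² = x² + z² − 2·x·z·cos Y = 14.377, so y ≈ 3.7916.
Area = ½·x·z·sin Y ≈ 1.9184.
The altitude from Z has length 2·area/z ≈ 2.7406.

2.741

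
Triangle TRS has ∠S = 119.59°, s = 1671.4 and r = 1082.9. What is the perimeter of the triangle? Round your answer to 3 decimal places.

Law of sines: sin R = r·sin S/s ≈ 0.56340.
Since s ≥ r, only the acute value applies: ∠R ≈ 34.29°.
Then ∠T = 180° − ∠S − ∠R ≈ 26.12°.
Law of sines gives t = s·sin T/sin S ≈ 846.16.
Semiperimeter p = (846.16+1082.9+1671.4)/2 = 1800.2.
Perimeter = 846.16 + 1082.9 + 1671.4 = 3600.5.

3600.457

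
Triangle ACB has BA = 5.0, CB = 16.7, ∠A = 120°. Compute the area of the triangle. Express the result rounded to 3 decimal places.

Law of sines: sin C = BA·sin A/CB ≈ 0.25929.
Since CB ≥ BA, only the acute value applies: ∠C ≈ 15.03°.
Then ∠B = 180° − ∠A − ∠C ≈ 44.97°.
Law of sines gives AC = CB·sin B/sin A ≈ 13.629.
Area = ½·CB·BA·sin B ≈ 29.507.

area ≈ 29.507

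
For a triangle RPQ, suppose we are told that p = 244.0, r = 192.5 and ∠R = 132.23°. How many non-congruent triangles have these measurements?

p·sin R = 244.0·sin(132.23°) ≈ 180.7.
Since ∠R is not acute, a triangle exists only if r > p; here r ≤ p, so there is no triangle.

0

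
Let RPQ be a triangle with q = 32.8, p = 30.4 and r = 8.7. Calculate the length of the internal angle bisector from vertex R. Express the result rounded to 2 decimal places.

31.28

By the law of cosines, cos R = (p² + q² − r²) / (2·p·q) ≈ 0.96493, so ∠R ≈ 15.22°.
The bisector from R has length 2·p·q·cos(∠R/2)/(p+q) ≈ 31.277.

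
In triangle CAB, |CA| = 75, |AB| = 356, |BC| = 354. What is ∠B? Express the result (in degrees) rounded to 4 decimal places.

∠B ≈ 12.1231°

By the law of cosines, cos B = (|AB|² + |BC|² − |CA|²) / (2·|AB|·|BC|) ≈ 0.97770, so ∠B ≈ 12.12°.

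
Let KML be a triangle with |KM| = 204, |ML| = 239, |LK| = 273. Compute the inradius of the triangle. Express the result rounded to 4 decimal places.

Semiperimeter s = (239 + 273 + 204)/2 = 358.
Heron's formula: area = √(358·119·85·154) ≈ 23615.
Inradius = area/s = 23615/358 ≈ 65.963.

r ≈ 65.9632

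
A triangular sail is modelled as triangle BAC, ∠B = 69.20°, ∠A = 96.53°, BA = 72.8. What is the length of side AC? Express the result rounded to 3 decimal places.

276.096

The third angle is ∠C = 180° − ∠B − ∠A = 14.27°.
Law of sines: AC = BA·sin B/sin C ≈ 276.1.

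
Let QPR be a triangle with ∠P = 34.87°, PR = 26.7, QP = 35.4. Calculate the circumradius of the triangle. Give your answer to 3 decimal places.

By the law of cosines, RQ² = QP² + PR² − 2·QP·PR·cos P = 415.1, so RQ ≈ 20.374.
Area = ½·QP·PR·sin P ≈ 270.19.
Circumradius = RQ/(2 sin P) ≈ 17.818.

17.818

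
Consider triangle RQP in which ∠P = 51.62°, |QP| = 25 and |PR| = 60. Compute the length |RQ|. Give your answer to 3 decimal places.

48.604

By the law of cosines, |RQ|² = |QP|² + |PR|² − 2·|QP|·|PR|·cos P = 2362.4, so |RQ| ≈ 48.604.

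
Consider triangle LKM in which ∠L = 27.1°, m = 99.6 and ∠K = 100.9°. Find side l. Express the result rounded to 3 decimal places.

57.578

The third angle is ∠M = 180° − ∠L − ∠K = 52.00°.
Law of sines: l = m·sin L/sin M ≈ 57.578.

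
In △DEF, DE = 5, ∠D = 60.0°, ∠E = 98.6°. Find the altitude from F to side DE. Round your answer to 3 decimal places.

The third angle is ∠F = 180° − ∠D − ∠E = 21.40°.
Law of sines: EF = DE·sin D/sin F ≈ 11.867.
Law of sines: FD = DE·sin E/sin F ≈ 13.549.
Area = ½·DE·EF·sin E ≈ 29.335.
The altitude from F has length 2·area/DE ≈ 11.734.

11.734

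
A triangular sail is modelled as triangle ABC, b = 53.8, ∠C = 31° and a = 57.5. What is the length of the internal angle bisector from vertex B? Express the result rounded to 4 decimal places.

32.7210

By the law of cosines, c² = a² + b² − 2·a·b·cos C = 897.4, so c ≈ 29.957.
Law of cosines again: cos B = (c² + a² − b²)/(2·c·a) ≈ 0.38003, so ∠B ≈ 67.66°.
The bisector from B has length 2·c·a·cos(∠B/2)/(c+a) ≈ 32.721.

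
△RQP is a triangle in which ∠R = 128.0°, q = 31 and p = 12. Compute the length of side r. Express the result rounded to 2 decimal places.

39.54

By the law of cosines, r² = q² + p² − 2·q·p·cos R = 1563.1, so r ≈ 39.535.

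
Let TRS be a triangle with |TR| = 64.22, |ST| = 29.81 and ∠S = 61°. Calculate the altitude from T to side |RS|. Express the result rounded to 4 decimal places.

Law of sines: sin R = |ST|·sin S/|TR| ≈ 0.40599.
Since |TR| ≥ |ST|, only the acute value applies: ∠R ≈ 23.95°.
Then ∠T = 180° − ∠S − ∠R ≈ 95.05°.
Law of sines gives |RS| = |TR|·sin T/sin S ≈ 73.142.
Area = ½·|TR|·|ST|·sin T ≈ 953.49.
The altitude from T has length 2·area/|RS| ≈ 26.072.

h_T ≈ 26.0724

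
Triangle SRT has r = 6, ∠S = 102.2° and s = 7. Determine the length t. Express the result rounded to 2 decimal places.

2.55

Law of sines: sin R = r·sin S/s ≈ 0.83779.
Since s ≥ r, only the acute value applies: ∠R ≈ 56.91°.
Then ∠T = 180° − ∠S − ∠R ≈ 20.89°.
Law of sines gives t = s·sin T/sin S ≈ 2.5541.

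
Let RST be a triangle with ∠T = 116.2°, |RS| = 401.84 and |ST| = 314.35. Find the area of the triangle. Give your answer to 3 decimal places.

Law of sines: sin R = |ST|·sin T/|RS| ≈ 0.70190.
Since |RS| ≥ |ST|, only the acute value applies: ∠R ≈ 44.58°.
Then ∠S = 180° − ∠T − ∠R ≈ 19.22°.
Law of sines gives |TR| = |RS|·sin S/sin T ≈ 147.43.
Area = ½·|RS|·|ST|·sin S ≈ 20792.

20791.800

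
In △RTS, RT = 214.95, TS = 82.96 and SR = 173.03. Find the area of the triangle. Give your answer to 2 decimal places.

area ≈ 6783.24

Semiperimeter s = (82.96 + 173.03 + 214.95)/2 = 235.47.
Heron's formula: area = √(235.47·152.51·62.44·20.52) ≈ 6783.2.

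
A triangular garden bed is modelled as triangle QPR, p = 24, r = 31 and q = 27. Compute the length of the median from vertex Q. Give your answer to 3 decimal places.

Median from Q: ½√(2·p² + 2·r² − q²) ≈ 24.213.

24.213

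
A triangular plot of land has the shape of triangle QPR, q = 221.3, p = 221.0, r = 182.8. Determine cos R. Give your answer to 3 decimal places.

0.658

By the law of cosines, cos R = (q² + p² − r²) / (2·q·p) ≈ 0.65838, so ∠R ≈ 48.82°.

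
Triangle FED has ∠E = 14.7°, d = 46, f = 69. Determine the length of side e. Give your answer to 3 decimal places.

By the law of cosines, e² = d² + f² − 2·d·f·cos E = 736.78, so e ≈ 27.144.

27.144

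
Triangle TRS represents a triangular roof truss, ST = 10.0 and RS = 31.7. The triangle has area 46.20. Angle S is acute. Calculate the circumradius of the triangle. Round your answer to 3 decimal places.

From area = ½·RS·ST·sin S, we get sin S = 2·area/(RS·ST) ≈ 0.29148.
Taking the acute solution, ∠S ≈ 16.95°.
Law of cosines then gives TR ≈ 22.325.
Circumradius = TR/(2 sin S) ≈ 38.296.

38.296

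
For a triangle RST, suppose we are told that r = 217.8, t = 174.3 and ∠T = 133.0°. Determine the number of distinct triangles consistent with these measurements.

r·sin T = 217.8·sin(133.0°) ≈ 159.3.
Since ∠T is not acute, a triangle exists only if t > r; here t ≤ r, so there is no triangle.

0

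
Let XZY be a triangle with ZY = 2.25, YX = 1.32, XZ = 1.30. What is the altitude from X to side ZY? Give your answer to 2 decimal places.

Semiperimeter s = (2.25 + 1.32 + 1.3)/2 = 2.435.
Heron's formula: area = √(2.435·0.185·1.115·1.135) ≈ 0.75504.
The altitude from X has length 2·area/ZY ≈ 0.67115.

h_X ≈ 0.67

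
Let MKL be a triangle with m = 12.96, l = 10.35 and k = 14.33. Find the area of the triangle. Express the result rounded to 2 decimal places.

64.76

Semiperimeter s = (12.96 + 14.33 + 10.35)/2 = 18.82.
Heron's formula: area = √(18.82·5.86·4.49·8.47) ≈ 64.762.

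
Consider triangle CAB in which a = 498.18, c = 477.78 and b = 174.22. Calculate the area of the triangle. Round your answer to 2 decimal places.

41537.45

Semiperimeter s = (477.78 + 498.18 + 174.22)/2 = 575.09.
Heron's formula: area = √(575.09·97.31·76.91·400.87) ≈ 41537.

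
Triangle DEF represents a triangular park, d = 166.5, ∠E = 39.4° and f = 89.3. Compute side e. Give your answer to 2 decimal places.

By the law of cosines, e² = f² + d² − 2·f·d·cos E = 12718, so e ≈ 112.77.

112.77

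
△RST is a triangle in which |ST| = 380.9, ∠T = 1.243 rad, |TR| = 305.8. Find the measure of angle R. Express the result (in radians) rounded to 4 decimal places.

∠R ≈ 1.1008 rad

By the law of cosines, |RS|² = |ST|² + |TR|² − 2·|ST|·|TR|·cos T = 1.636e+05, so |RS| ≈ 404.47.
Law of cosines again: cos R = (|TR|² + |RS|² − |ST|²)/(2·|TR|·|RS|) ≈ 0.45286, so ∠R ≈ 1.101 rad.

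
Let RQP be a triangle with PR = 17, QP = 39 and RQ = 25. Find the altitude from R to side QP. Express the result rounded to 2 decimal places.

Semiperimeter s = (39 + 17 + 25)/2 = 40.5.
Heron's formula: area = √(40.5·1.5·23.5·15.5) ≈ 148.76.
The altitude from R has length 2·area/QP ≈ 7.6285.

h_R ≈ 7.63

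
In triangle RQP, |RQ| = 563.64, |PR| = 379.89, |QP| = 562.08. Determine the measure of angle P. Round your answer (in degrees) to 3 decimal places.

∠P ≈ 70.499°

By the law of cosines, cos P = (|QP|² + |PR|² − |RQ|²) / (2·|QP|·|PR|) ≈ 0.33382, so ∠P ≈ 70.50°.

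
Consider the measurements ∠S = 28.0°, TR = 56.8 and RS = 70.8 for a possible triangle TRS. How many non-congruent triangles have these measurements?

2

RS·sin S = 70.8·sin(28.0°) ≈ 33.24.
Since RS sin S < TR < RS (33.24 < 56.8 < 70.8), two triangles exist.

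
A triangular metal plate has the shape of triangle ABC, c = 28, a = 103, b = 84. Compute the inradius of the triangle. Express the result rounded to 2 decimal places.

8.84

Semiperimeter s = (103 + 84 + 28)/2 = 107.5.
Heron's formula: area = √(107.5·4.5·23.5·79.5) ≈ 950.67.
Inradius = area/s = 950.67/107.5 ≈ 8.8434.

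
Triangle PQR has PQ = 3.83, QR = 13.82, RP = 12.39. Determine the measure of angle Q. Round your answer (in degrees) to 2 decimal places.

By the law of cosines, cos Q = (PQ² + QR² − RP²) / (2·PQ·QR) ≈ 0.49262, so ∠Q ≈ 60.49°.

60.49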